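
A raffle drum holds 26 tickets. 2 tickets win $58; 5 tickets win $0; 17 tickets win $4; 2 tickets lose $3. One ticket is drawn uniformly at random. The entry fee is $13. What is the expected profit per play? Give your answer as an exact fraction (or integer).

E[payout] = (2/26)·58 + (5/26)·0 + (17/26)·4 + (2/26)·(-3) = 89/13
Expected profit = 89/13 − 13 = -80/13

-80/13 dollars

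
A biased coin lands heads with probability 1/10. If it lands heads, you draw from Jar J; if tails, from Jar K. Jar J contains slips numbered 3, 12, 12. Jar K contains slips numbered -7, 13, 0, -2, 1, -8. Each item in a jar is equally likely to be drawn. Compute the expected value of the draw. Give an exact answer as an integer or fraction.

9/20

E[X | Jar J] = (3 + 12 + 12)/3 = 9
E[X | Jar K] = (-7 + 13 + 0 − 2 + 1 − 8)/6 = -1/2
E[X] = (1/10)·9 + (9/10)·(-1/2) = 9/20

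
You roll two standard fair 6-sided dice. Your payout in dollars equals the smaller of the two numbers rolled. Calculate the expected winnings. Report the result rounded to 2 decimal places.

Distribution of the smaller of the two numbers rolled: 1 w.p. 11/36, 2 w.p. 1/4, 3 w.p. 7/36, 4 w.p. 5/36, 5 w.p. 1/12, 6 w.p. 1/36
E[payout] = (11/36)·1 + (1/4)·2 + (7/36)·3 + (5/36)·4 + (1/12)·5 + (1/36)·6 = 91/36
≈ $2.53

$2.53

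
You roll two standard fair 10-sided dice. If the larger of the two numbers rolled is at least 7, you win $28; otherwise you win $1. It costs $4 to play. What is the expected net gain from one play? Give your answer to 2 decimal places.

$14.28

E[payout] = (9/25)·1 + (16/25)·28 = 457/25
Expected profit = 457/25 − 4 = 357/25 ≈ $14.28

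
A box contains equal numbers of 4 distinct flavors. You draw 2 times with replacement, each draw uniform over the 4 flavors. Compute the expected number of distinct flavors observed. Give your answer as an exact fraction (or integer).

Let Xⱼ=1 if type j appears at least once. P(Xⱼ=1) = 1 − ((4−1)/4)^2 = 7/16.
E[#distinct] = 4·7/16 = 7/4.

7/4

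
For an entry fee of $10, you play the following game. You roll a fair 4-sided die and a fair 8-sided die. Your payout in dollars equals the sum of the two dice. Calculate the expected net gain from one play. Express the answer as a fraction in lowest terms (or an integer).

-$3

Distribution of the sum of the two dice: 2 w.p. 1/32, 3 w.p. 1/16, 4 w.p. 3/32, 5 w.p. 1/8, 6 w.p. 1/8, 7 w.p. 1/8, …
E[payout] = (1/32)·2 + (1/16)·3 + (3/32)·4 + (1/8)·5 + (1/8)·6 + (1/8)·7 + (1/8)·8 + (1/8)·9 + (3/32)·10 + (1/16)·11 + (1/32)·12 = 7
Expected profit = 7 − 10 = -3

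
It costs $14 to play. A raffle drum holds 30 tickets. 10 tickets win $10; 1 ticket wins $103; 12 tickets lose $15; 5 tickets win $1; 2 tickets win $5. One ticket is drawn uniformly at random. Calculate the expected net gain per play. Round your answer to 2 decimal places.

E[payout] = (10/30)·10 + (1/30)·103 + (12/30)·(-15) + (5/30)·1 + (2/30)·5 = 19/15
Expected profit = 19/15 − 14 = -191/15 ≈ -$12.73

-$12.73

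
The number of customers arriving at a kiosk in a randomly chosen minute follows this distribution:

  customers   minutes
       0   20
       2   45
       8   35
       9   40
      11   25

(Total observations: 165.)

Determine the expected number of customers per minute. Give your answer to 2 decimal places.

Total = 165, so P(customers=0) = 20/165, etc.
E[X] = (4/33)·0 + (3/11)·2 + (7/33)·8 + (8/33)·9 + (5/33)·11
     = 67/11 ≈ 6.09

6.09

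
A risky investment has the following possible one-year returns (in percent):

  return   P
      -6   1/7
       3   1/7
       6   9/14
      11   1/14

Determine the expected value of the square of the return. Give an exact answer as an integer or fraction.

535/14

E[X²] = (1/7)·36 + (1/7)·9 + (9/14)·36 + (1/14)·121
     = 535/14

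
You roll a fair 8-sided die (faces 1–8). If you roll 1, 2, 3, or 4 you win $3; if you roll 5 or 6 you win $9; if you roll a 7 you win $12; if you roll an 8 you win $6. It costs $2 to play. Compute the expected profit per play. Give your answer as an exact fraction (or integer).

E[payout] = (1/2)·3 + (1/8)·6 + (1/4)·9 + (1/8)·12 = 6
Expected profit = 6 − 2 = 4

$4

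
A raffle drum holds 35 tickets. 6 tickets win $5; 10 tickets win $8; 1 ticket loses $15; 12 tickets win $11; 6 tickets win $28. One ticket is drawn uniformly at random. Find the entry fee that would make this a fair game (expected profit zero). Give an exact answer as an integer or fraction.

79/7 dollars

E[payout] = (6/35)·5 + (10/35)·8 + (1/35)·(-15) + (12/35)·11 + (6/35)·28 = 79/7
Fair fee = E[payout] = 79/7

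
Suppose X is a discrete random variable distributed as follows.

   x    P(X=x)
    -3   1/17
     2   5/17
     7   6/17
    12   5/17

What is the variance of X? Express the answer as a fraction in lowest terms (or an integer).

5850/289

E[X] = (1/17)·(-3) + (5/17)·2 + (6/17)·7 + (5/17)·12 = 109/17
E[X²] = (1/17)·9 + (5/17)·4 + (6/17)·49 + (5/17)·144 = 1043/17
Var(X) = 1043/17 − (109/17)² = 5850/289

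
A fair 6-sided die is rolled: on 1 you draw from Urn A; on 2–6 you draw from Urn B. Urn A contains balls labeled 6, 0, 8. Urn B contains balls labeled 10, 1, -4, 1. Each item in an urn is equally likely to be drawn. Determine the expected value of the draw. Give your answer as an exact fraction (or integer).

22/9

E[X | Urn A] = (6 + 0 + 8)/3 = 14/3
E[X | Urn B] = (10 + 1 − 4 + 1)/4 = 2
E[X] = (1/6)·14/3 + (5/6)·2 = 22/9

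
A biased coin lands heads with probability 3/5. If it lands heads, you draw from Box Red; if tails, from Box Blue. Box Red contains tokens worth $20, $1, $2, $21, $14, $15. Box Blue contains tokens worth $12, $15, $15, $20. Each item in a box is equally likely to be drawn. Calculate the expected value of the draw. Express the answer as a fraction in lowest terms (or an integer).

E[X | Box Red] = (20 + 1 + 2 + 21 + 14 + 15)/6 = 73/6
E[X | Box Blue] = (12 + 15 + 15 + 20)/4 = 31/2
E[X] = (3/5)·73/6 + (2/5)·31/2 = 27/2

27/2 dollars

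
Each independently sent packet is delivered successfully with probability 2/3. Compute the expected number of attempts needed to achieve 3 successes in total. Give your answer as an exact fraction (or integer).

9/2

By linearity (sum of 3 independent geometric waits), E[trials] = 3/p = 3/(2/3) = 9/2.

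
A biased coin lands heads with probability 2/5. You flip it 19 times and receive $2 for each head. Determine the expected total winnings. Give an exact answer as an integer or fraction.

76/5 dollars

E[#heads] = 19·2/5 = 38/5 (linearity over flips).
E[winnings] = 2·38/5 = 76/5.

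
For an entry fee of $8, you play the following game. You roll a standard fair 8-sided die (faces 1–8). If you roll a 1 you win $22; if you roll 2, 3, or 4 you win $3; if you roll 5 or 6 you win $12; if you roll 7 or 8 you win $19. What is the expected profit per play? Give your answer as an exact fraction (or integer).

E[payout] = (3/8)·3 + (1/4)·12 + (1/4)·19 + (1/8)·22 = 93/8
Expected profit = 93/8 − 8 = 29/8

29/8 dollars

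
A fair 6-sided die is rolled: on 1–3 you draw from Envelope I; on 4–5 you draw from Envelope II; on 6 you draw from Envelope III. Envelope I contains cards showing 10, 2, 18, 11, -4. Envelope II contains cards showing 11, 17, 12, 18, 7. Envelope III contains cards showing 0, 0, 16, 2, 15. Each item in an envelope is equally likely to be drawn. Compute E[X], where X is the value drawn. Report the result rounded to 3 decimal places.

9.133

E[X | Envelope I] = (10 + 2 + 18 + 11 − 4)/5 = 37/5
E[X | Envelope II] = (11 + 17 + 12 + 18 + 7)/5 = 13
E[X | Envelope III] = (0 + 0 + 16 + 2 + 15)/5 = 33/5
E[X] = (1/2)·37/5 + (1/3)·13 + (1/6)·33/5 = 137/15 ≈ 9.133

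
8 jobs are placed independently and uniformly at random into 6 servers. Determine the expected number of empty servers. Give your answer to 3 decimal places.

1.395

Let Xⱼ=1 if server j is empty. P(Xⱼ=1) = ((6-1)/6)^8 = 390625/1679616.
By linearity, E[#empty] = 6·390625/1679616 = 390625/279936.
≈ 1.395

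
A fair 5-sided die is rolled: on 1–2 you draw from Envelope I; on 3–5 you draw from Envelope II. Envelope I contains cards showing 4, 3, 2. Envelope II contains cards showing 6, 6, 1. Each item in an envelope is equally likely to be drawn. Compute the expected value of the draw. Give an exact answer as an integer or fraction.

E[X | Envelope I] = (4 + 3 + 2)/3 = 3
E[X | Envelope II] = (6 + 6 + 1)/3 = 13/3
E[X] = (2/5)·3 + (3/5)·13/3 = 19/5

19/5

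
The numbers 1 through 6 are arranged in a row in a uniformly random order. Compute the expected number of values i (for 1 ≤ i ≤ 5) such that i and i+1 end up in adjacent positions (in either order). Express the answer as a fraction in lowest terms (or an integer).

5/3

For each i ∈ {1,…,5}, let Xᵢ = 1 if i and i+1 are adjacent. P(Xᵢ=1) = 2·(6−1)!/6! = 2/6.
By linearity, E[ΣXᵢ] = (5)·(2/6) = 5/3.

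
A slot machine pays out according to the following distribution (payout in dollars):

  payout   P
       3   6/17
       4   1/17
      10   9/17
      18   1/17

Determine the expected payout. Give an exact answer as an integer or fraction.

E[X] = (6/17)·3 + (1/17)·4 + (9/17)·10 + (1/17)·18
     = 130/17

130/17 dollars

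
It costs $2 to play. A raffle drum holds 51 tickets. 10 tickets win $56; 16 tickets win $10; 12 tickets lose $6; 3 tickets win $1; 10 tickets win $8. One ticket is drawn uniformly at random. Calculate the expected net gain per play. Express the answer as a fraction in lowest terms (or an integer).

E[payout] = (10/51)·56 + (16/51)·10 + (12/51)·(-6) + (3/51)·1 + (10/51)·8 = 43/3
Expected profit = 43/3 − 2 = 37/3

37/3 dollars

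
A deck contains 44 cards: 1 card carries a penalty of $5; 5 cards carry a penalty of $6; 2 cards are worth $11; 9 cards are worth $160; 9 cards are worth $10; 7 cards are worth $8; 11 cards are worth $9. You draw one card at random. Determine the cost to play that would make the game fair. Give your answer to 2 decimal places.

$38.00

E[payout] = (1/44)·(-5) + (5/44)·(-6) + (2/44)·11 + (9/44)·160 + (9/44)·10 + (7/44)·8 + (11/44)·9 = 38
Fair fee = E[payout] = 38 ≈ $38.00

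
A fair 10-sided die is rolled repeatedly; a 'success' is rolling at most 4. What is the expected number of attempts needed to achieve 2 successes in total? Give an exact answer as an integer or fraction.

5

By linearity (sum of 2 independent geometric waits), E[trials] = 2/p = 2/(2/5) = 5.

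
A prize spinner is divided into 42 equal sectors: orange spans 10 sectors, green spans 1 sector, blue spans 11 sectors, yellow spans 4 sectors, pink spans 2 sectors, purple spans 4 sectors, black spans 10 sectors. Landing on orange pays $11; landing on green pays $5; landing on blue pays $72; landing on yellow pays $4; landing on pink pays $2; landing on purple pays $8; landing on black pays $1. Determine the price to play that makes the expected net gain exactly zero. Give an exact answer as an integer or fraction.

323/14 dollars

E[payout] = (10/42)·11 + (1/42)·5 + (11/42)·72 + (4/42)·4 + (2/42)·2 + (4/42)·8 + (10/42)·1 = 323/14
Fair fee = E[payout] = 323/14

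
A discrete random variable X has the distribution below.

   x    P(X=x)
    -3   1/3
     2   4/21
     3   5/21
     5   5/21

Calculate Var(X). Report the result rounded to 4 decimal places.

10.2041

E[X] = (1/3)·(-3) + (4/21)·2 + (5/21)·3 + (5/21)·5 = 9/7
E[X²] = (1/3)·9 + (4/21)·4 + (5/21)·9 + (5/21)·25 = 83/7
Var(X) = 83/7 − (9/7)² = 500/49 ≈ 10.2041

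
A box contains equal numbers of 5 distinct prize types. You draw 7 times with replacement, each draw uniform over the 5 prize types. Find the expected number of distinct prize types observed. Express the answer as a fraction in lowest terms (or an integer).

61741/15625

Let Xⱼ=1 if type j appears at least once. P(Xⱼ=1) = 1 − ((5−1)/5)^7 = 61741/78125.
E[#distinct] = 5·61741/78125 = 61741/15625.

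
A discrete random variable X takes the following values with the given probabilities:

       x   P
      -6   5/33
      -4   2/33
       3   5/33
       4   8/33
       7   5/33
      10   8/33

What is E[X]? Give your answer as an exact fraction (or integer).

E[X] = (5/33)·(-6) + (2/33)·(-4) + (5/33)·3 + (8/33)·4 + (5/33)·7 + (8/33)·10
     = 124/33

124/33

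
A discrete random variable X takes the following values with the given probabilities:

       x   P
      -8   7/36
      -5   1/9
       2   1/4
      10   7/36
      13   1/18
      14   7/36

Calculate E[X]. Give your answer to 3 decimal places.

E[X] = (7/36)·(-8) + (1/9)·(-5) + (1/4)·2 + (7/36)·10 + (1/18)·13 + (7/36)·14
     = 34/9 ≈ 3.778

3.778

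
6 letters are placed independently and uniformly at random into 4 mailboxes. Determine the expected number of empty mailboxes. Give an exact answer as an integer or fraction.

729/1024

Let Xⱼ=1 if mailbox j is empty. P(Xⱼ=1) = ((4-1)/4)^6 = 729/4096.
By linearity, E[#empty] = 4·729/4096 = 729/1024.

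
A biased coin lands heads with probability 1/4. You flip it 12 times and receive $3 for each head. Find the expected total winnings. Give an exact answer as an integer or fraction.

$9

E[#heads] = 12·1/4 = 3 (linearity over flips).
E[winnings] = 3·3 = 9.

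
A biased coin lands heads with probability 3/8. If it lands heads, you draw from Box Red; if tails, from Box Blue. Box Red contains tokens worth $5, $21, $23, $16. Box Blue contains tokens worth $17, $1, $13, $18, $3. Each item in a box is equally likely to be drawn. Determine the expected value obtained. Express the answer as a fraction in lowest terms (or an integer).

E[X | Box Red] = (5 + 21 + 23 + 16)/4 = 65/4
E[X | Box Blue] = (17 + 1 + 13 + 18 + 3)/5 = 52/5
E[X] = (3/8)·65/4 + (5/8)·52/5 = 403/32

403/32 dollars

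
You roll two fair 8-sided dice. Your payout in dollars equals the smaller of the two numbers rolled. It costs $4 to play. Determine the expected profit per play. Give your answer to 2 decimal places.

Distribution of the smaller of the two numbers rolled: 1 w.p. 15/64, 2 w.p. 13/64, 3 w.p. 11/64, 4 w.p. 9/64, 5 w.p. 7/64, 6 w.p. 5/64, …
E[payout] = (15/64)·1 + (13/64)·2 + (11/64)·3 + (9/64)·4 + (7/64)·5 + (5/64)·6 + (3/64)·7 + (1/64)·8 = 51/16
Expected profit = 51/16 − 4 = -13/16 ≈ -$0.81

-$0.81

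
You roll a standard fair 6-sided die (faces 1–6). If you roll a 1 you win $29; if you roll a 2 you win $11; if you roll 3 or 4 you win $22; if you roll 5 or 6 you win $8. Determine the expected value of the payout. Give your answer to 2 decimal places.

E[payout] = (1/3)·8 + (1/6)·11 + (1/3)·22 + (1/6)·29 = 50/3
≈ $16.67

$16.67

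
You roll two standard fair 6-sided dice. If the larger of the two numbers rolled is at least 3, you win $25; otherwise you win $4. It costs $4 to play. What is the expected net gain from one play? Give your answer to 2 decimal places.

$18.67

E[payout] = (1/9)·4 + (8/9)·25 = 68/3
Expected profit = 68/3 − 4 = 56/3 ≈ $18.67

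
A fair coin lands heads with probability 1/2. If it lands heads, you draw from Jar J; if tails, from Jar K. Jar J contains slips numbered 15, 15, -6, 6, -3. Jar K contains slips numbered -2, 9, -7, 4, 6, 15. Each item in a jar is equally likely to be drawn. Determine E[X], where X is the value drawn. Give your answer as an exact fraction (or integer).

E[X | Jar J] = (15 + 15 − 6 + 6 − 3)/5 = 27/5
E[X | Jar K] = (-2 + 9 − 7 + 4 + 6 + 15)/6 = 25/6
E[X] = (1/2)·27/5 + (1/2)·25/6 = 287/60

287/60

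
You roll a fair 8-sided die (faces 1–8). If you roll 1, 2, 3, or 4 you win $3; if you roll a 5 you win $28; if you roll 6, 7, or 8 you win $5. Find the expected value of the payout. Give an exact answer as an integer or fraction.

55/8 dollars

E[payout] = (1/2)·3 + (3/8)·5 + (1/8)·28 = 55/8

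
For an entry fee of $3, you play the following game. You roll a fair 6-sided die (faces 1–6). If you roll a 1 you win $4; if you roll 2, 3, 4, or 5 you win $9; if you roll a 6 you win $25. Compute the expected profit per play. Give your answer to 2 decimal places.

E[payout] = (1/6)·4 + (2/3)·9 + (1/6)·25 = 65/6
Expected profit = 65/6 − 3 = 47/6 ≈ $7.83

$7.83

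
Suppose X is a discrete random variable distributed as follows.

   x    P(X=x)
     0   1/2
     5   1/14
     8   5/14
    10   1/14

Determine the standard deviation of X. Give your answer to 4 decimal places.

4.0438

E[X] = 55/14, E[X²] = 445/14
Var(X) = E[X²] − (E[X])² = 445/14 − 3025/196 = 3205/196
SD(X) = √(3205/196) ≈ 4.0438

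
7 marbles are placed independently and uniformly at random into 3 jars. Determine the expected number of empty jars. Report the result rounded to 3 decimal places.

0.176

Let Xⱼ=1 if jar j is empty. P(Xⱼ=1) = ((3-1)/3)^7 = 128/2187.
By linearity, E[#empty] = 3·128/2187 = 128/729.
≈ 0.176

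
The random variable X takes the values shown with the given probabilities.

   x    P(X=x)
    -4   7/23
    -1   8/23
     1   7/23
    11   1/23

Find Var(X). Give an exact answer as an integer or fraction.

5380/529

E[X] = (7/23)·(-4) + (8/23)·(-1) + (7/23)·1 + (1/23)·11 = -18/23
E[X²] = (7/23)·16 + (8/23)·1 + (7/23)·1 + (1/23)·121 = 248/23
Var(X) = 248/23 − (-18/23)² = 5380/529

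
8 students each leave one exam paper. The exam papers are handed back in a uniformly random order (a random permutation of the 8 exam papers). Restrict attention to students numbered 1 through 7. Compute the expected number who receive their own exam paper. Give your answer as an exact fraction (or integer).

7/8

Let Xᵢ = 1 if person i gets their own exam paper. For each i, P(Xᵢ=1) = 1/8.
By linearity of expectation, E[X₁+…+X_7] = 7·(1/8) = 7/8.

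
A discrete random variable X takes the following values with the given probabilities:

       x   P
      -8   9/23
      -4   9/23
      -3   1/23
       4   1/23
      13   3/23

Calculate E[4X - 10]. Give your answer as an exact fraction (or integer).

E[4x-10] = (9/23)·(-42) + (9/23)·(-26) + (1/23)·(-22) + (1/23)·6 + (3/23)·42
     = -502/23

-502/23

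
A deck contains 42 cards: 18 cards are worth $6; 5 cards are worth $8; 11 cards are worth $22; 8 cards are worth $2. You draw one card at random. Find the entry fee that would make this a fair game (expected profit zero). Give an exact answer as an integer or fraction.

E[payout] = (18/42)·6 + (5/42)·8 + (11/42)·22 + (8/42)·2 = 29/3
Fair fee = E[payout] = 29/3

29/3 dollars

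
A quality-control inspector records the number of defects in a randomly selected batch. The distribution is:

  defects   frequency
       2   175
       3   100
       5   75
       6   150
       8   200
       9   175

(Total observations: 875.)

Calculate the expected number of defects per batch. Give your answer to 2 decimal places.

Total = 875, so P(defects=2) = 175/875, etc.
E[X] = (1/5)·2 + (4/35)·3 + (3/35)·5 + (6/35)·6 + (8/35)·8 + (1/5)·9
     = 204/35 ≈ 5.83

5.83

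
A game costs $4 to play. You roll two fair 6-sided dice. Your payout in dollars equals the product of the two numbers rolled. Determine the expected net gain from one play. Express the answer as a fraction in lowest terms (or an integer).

Distribution of the product of the two numbers rolled: 1 w.p. 1/36, 2 w.p. 1/18, 3 w.p. 1/18, 4 w.p. 1/12, 5 w.p. 1/18, 6 w.p. 1/9, …
E[payout] = (1/36)·1 + (1/18)·2 + (1/18)·3 + (1/12)·4 + (1/18)·5 + (1/9)·6 + (1/18)·8 + (1/36)·9 + (1/18)·10 + (1/9)·12 + (1/18)·15 + (1/36)·16 + (1/18)·18 + (1/18)·20 + (1/18)·24 + (1/36)·25 + (1/18)·30 + (1/36)·36 = 49/4
Expected profit = 49/4 − 4 = 33/4

33/4 dollars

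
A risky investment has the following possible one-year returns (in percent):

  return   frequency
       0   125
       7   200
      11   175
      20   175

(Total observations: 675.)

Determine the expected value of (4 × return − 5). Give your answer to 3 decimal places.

Total = 675, so P(return=0) = 125/675, etc.
E[4x-5] = (5/27)·(-5) + (8/27)·23 + (7/27)·39 + (7/27)·75
     = 319/9 ≈ 35.444

35.444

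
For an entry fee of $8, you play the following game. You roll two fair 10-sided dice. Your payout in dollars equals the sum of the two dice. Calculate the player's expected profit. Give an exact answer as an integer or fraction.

$3

Distribution of the sum of the two dice: 2 w.p. 1/100, 3 w.p. 1/50, 4 w.p. 3/100, 5 w.p. 1/25, 6 w.p. 1/20, 7 w.p. 3/50, …
E[payout] = (1/100)·2 + (1/50)·3 + (3/100)·4 + (1/25)·5 + (1/20)·6 + (3/50)·7 + (7/100)·8 + (2/25)·9 + (9/100)·10 + (1/10)·11 + (9/100)·12 + (2/25)·13 + (7/100)·14 + (3/50)·15 + (1/20)·16 + (1/25)·17 + (3/100)·18 + (1/50)·19 + (1/100)·20 = 11
Expected profit = 11 − 8 = 3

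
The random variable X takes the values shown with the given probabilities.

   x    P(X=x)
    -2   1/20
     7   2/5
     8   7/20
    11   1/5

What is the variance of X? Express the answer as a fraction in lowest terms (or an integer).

711/100

E[X] = (1/20)·(-2) + (2/5)·7 + (7/20)·8 + (1/5)·11 = 77/10
E[X²] = (1/20)·4 + (2/5)·49 + (7/20)·64 + (1/5)·121 = 332/5
Var(X) = 332/5 − (77/10)² = 711/100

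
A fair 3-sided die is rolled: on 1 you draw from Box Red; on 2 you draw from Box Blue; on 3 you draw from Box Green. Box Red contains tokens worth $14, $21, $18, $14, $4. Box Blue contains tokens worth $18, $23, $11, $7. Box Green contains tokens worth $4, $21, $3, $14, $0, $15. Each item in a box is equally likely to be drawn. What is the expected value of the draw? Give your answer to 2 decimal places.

E[X | Box Red] = (14 + 21 + 18 + 14 + 4)/5 = 71/5
E[X | Box Blue] = (18 + 23 + 11 + 7)/4 = 59/4
E[X | Box Green] = (4 + 21 + 3 + 14 + 0 + 15)/6 = 19/2
E[X] = (1/3)·71/5 + (1/3)·59/4 + (1/3)·19/2 = 769/60 ≈ 12.82

$12.82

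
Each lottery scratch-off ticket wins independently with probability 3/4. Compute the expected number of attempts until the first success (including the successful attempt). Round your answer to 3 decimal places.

For a geometric distribution, E[trials] = 1/p = 1/(3/4) = 4/3.
≈ 1.333

1.333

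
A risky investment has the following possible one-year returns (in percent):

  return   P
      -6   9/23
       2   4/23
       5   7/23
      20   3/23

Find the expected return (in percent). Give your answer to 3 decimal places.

2.130

E[X] = (9/23)·(-6) + (4/23)·2 + (7/23)·5 + (3/23)·20
     = 49/23 ≈ 2.130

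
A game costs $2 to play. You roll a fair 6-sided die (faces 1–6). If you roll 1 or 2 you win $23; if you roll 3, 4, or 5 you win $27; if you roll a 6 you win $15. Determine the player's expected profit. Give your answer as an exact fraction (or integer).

65/3 dollars

E[payout] = (1/6)·15 + (1/3)·23 + (1/2)·27 = 71/3
Expected profit = 71/3 − 2 = 65/3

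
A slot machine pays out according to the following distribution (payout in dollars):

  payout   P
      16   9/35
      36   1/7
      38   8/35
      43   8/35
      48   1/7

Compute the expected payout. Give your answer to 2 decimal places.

E[X] = (9/35)·16 + (1/7)·36 + (8/35)·38 + (8/35)·43 + (1/7)·48
     = 1212/35 ≈ 34.63

$34.63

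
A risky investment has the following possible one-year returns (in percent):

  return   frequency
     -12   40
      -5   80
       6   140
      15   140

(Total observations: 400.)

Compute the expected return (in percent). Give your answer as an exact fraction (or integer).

103/20

Total = 400, so P(return=-12) = 40/400, etc.
E[X] = (1/10)·(-12) + (1/5)·(-5) + (7/20)·6 + (7/20)·15
     = 103/20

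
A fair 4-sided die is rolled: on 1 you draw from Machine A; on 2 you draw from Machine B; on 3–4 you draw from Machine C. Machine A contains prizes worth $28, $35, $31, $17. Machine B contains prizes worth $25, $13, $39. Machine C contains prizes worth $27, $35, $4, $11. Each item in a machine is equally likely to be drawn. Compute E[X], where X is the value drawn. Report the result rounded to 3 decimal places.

$22.979

E[X | Machine A] = (28 + 35 + 31 + 17)/4 = 111/4
E[X | Machine B] = (25 + 13 + 39)/3 = 77/3
E[X | Machine C] = (27 + 35 + 4 + 11)/4 = 77/4
E[X] = (1/4)·111/4 + (1/4)·77/3 + (1/2)·77/4 = 1103/48 ≈ 22.979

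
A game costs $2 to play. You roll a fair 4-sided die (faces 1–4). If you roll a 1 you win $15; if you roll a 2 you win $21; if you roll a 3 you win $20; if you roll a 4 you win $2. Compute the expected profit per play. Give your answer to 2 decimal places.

E[payout] = (1/4)·2 + (1/4)·15 + (1/4)·20 + (1/4)·21 = 29/2
Expected profit = 29/2 − 2 = 25/2 ≈ $12.50

$12.50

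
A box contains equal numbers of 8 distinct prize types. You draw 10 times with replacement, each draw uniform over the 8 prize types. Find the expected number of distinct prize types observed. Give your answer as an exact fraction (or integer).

791266575/134217728

Let Xⱼ=1 if type j appears at least once. P(Xⱼ=1) = 1 − ((8−1)/8)^10 = 791266575/1073741824.
E[#distinct] = 8·791266575/1073741824 = 791266575/134217728.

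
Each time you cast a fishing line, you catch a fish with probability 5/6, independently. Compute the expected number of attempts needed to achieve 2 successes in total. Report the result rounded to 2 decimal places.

2.40

By linearity (sum of 2 independent geometric waits), E[trials] = 2/p = 2/(5/6) = 12/5.
≈ 2.40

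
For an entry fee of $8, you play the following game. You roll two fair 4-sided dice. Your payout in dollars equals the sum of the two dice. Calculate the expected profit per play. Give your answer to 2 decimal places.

Distribution of the sum of the two dice: 2 w.p. 1/16, 3 w.p. 1/8, 4 w.p. 3/16, 5 w.p. 1/4, 6 w.p. 3/16, 7 w.p. 1/8, …
E[payout] = (1/16)·2 + (1/8)·3 + (3/16)·4 + (1/4)·5 + (3/16)·6 + (1/8)·7 + (1/16)·8 = 5
Expected profit = 5 − 8 = -3 ≈ -$3.00

-$3.00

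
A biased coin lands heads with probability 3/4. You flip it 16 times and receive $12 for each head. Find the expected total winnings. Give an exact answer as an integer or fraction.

E[#heads] = 16·3/4 = 12 (linearity over flips).
E[winnings] = 12·12 = 144.

$144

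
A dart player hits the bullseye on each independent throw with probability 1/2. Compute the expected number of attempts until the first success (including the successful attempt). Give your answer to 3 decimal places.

For a geometric distribution, E[trials] = 1/p = 1/(1/2) = 2.
≈ 2.000

2.000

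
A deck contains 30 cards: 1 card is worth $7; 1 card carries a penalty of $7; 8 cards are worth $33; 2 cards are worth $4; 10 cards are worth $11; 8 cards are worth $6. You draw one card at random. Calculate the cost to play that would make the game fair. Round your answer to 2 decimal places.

E[payout] = (1/30)·7 + (1/30)·(-7) + (8/30)·33 + (2/30)·4 + (10/30)·11 + (8/30)·6 = 43/3
Fair fee = E[payout] = 43/3 ≈ $14.33

$14.33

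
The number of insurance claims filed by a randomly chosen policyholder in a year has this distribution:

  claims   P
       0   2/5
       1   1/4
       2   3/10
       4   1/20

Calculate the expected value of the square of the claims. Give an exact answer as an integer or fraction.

E[X²] = (2/5)·0 + (1/4)·1 + (3/10)·4 + (1/20)·16
     = 9/4

9/4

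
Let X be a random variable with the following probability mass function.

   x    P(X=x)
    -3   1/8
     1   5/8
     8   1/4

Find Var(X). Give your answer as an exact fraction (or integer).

E[X] = (1/8)·(-3) + (5/8)·1 + (1/4)·8 = 9/4
E[X²] = (1/8)·9 + (5/8)·1 + (1/4)·64 = 71/4
Var(X) = 71/4 − (9/4)² = 203/16

203/16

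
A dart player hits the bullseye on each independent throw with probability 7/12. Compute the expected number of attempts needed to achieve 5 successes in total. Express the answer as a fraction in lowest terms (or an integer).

60/7

By linearity (sum of 5 independent geometric waits), E[trials] = 5/p = 5/(7/12) = 60/7.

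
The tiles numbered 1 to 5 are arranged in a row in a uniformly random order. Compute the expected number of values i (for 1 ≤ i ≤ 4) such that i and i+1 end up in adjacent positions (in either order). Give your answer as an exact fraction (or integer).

For each i ∈ {1,…,4}, let Xᵢ = 1 if i and i+1 are adjacent. P(Xᵢ=1) = 2·(5−1)!/5! = 2/5.
By linearity, E[ΣXᵢ] = (4)·(2/5) = 8/5.

8/5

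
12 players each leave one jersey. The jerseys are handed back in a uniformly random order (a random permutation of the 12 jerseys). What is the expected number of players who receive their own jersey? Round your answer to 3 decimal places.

1.000

Let Xᵢ = 1 if person i gets their own jersey. For each i, P(Xᵢ=1) = 1/12.
By linearity of expectation, E[X₁+…+X_12] = 12·(1/12) = 1.
≈ 1.000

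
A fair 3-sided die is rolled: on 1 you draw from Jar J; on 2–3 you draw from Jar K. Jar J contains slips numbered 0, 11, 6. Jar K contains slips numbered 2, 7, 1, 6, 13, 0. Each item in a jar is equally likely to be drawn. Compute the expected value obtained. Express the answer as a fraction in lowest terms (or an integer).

E[X | Jar J] = (0 + 11 + 6)/3 = 17/3
E[X | Jar K] = (2 + 7 + 1 + 6 + 13 + 0)/6 = 29/6
E[X] = (1/3)·17/3 + (2/3)·29/6 = 46/9

46/9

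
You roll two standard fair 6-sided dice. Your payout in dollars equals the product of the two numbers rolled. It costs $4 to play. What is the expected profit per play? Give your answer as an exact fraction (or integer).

33/4 dollars

Distribution of the product of the two numbers rolled: 1 w.p. 1/36, 2 w.p. 1/18, 3 w.p. 1/18, 4 w.p. 1/12, 5 w.p. 1/18, 6 w.p. 1/9, …
E[payout] = (1/36)·1 + (1/18)·2 + (1/18)·3 + (1/12)·4 + (1/18)·5 + (1/9)·6 + (1/18)·8 + (1/36)·9 + (1/18)·10 + (1/9)·12 + (1/18)·15 + (1/36)·16 + (1/18)·18 + (1/18)·20 + (1/18)·24 + (1/36)·25 + (1/18)·30 + (1/36)·36 = 49/4
Expected profit = 49/4 − 4 = 33/4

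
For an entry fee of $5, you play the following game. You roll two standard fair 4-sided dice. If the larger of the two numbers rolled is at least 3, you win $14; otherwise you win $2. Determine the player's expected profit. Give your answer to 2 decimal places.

$6.00

E[payout] = (1/4)·2 + (3/4)·14 = 11
Expected profit = 11 − 5 = 6 ≈ $6.00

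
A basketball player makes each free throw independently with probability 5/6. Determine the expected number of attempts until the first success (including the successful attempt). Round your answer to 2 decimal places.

1.20

For a geometric distribution, E[trials] = 1/p = 1/(5/6) = 6/5.
≈ 1.20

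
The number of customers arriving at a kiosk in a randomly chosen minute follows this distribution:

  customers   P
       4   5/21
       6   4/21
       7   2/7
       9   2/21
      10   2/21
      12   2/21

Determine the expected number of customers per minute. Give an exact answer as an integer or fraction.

E[X] = (5/21)·4 + (4/21)·6 + (2/7)·7 + (2/21)·9 + (2/21)·10 + (2/21)·12
     = 148/21

148/21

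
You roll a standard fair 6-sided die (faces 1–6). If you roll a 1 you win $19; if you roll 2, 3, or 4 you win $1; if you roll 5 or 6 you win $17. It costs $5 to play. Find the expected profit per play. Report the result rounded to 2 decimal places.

E[payout] = (1/2)·1 + (1/3)·17 + (1/6)·19 = 28/3
Expected profit = 28/3 − 5 = 13/3 ≈ $4.33

$4.33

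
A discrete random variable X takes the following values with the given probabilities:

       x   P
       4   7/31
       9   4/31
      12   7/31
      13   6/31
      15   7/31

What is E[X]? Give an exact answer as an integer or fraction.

E[X] = (7/31)·4 + (4/31)·9 + (7/31)·12 + (6/31)·13 + (7/31)·15
     = 331/31

331/31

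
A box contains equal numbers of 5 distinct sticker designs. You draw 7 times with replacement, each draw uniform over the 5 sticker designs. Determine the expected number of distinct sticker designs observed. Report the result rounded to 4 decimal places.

3.9514

Let Xⱼ=1 if type j appears at least once. P(Xⱼ=1) = 1 − ((5−1)/5)^7 = 61741/78125.
E[#distinct] = 5·61741/78125 = 61741/15625.
≈ 3.9514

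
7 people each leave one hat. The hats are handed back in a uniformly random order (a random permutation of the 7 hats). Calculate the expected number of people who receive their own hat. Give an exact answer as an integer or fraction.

1

Let Xᵢ = 1 if person i gets their own hat. For each i, P(Xᵢ=1) = 1/7.
By linearity of expectation, E[X₁+…+X_7] = 7·(1/7) = 1.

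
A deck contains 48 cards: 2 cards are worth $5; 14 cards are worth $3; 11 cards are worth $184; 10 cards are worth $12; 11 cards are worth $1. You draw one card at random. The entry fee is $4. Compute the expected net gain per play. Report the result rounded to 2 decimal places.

E[payout] = (2/48)·5 + (14/48)·3 + (11/48)·184 + (10/48)·12 + (11/48)·1 = 2207/48
Expected profit = 2207/48 − 4 = 2015/48 ≈ $41.98

$41.98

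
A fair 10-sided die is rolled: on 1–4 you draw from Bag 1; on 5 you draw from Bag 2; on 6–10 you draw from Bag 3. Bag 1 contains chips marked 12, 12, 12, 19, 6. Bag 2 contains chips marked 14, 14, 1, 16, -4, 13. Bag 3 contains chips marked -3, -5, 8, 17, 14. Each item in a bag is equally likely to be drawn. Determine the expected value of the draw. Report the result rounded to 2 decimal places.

E[X | Bag 1] = (12 + 12 + 12 + 19 + 6)/5 = 61/5
E[X | Bag 2] = (14 + 14 + 1 + 16 − 4 + 13)/6 = 9
E[X | Bag 3] = (-3 − 5 + 8 + 17 + 14)/5 = 31/5
E[X] = (2/5)·61/5 + (1/10)·9 + (1/2)·31/5 = 222/25 ≈ 8.88

8.88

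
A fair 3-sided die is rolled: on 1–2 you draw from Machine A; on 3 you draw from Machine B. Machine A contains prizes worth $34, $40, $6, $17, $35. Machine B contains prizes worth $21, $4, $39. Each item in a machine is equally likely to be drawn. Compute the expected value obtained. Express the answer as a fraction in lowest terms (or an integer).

E[X | Machine A] = (34 + 40 + 6 + 17 + 35)/5 = 132/5
E[X | Machine B] = (21 + 4 + 39)/3 = 64/3
E[X] = (2/3)·132/5 + (1/3)·64/3 = 1112/45

1112/45 dollars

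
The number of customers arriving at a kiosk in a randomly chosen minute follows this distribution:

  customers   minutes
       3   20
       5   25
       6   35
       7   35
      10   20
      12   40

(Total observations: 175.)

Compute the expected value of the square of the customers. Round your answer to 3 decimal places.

65.943

Total = 175, so P(customers=3) = 20/175, etc.
E[X²] = (4/35)·9 + (1/7)·25 + (1/5)·36 + (1/5)·49 + (4/35)·100 + (8/35)·144
     = 2308/35 ≈ 65.943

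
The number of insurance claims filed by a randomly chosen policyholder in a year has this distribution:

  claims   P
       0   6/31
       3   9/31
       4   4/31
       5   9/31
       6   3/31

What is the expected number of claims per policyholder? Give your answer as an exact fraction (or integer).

E[X] = (6/31)·0 + (9/31)·3 + (4/31)·4 + (9/31)·5 + (3/31)·6
     = 106/31

106/31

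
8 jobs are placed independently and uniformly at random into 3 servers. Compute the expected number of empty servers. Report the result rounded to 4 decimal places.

Let Xⱼ=1 if server j is empty. P(Xⱼ=1) = ((3-1)/3)^8 = 256/6561.
By linearity, E[#empty] = 3·256/6561 = 256/2187.
≈ 0.1171

0.1171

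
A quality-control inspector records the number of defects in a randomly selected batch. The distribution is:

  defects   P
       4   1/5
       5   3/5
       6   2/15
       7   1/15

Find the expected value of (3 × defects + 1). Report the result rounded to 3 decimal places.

16.200

E[3x+1] = (1/5)·13 + (3/5)·16 + (2/15)·19 + (1/15)·22
     = 81/5 ≈ 16.200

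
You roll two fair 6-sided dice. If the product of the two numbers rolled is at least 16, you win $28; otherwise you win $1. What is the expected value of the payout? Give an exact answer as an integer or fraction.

37/4 dollars

E[payout] = (25/36)·1 + (11/36)·28 = 37/4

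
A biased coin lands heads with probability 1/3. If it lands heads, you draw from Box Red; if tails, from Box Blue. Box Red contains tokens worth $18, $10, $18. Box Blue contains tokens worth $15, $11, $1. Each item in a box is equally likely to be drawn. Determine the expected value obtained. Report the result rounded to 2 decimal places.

E[X | Box Red] = (18 + 10 + 18)/3 = 46/3
E[X | Box Blue] = (15 + 11 + 1)/3 = 9
E[X] = (1/3)·46/3 + (2/3)·9 = 100/9 ≈ 11.11

$11.11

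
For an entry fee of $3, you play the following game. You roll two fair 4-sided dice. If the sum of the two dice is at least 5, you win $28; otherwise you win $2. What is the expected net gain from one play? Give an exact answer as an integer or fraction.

61/4 dollars

E[payout] = (3/8)·2 + (5/8)·28 = 73/4
Expected profit = 73/4 − 3 = 61/4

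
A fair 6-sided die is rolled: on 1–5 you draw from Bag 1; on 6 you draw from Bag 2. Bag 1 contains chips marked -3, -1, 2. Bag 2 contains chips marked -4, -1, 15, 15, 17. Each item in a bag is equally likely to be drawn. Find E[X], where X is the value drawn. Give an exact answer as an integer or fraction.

38/45

E[X | Bag 1] = (-3 − 1 + 2)/3 = -2/3
E[X | Bag 2] = (-4 − 1 + 15 + 15 + 17)/5 = 42/5
E[X] = (5/6)·(-2/3) + (1/6)·42/5 = 38/45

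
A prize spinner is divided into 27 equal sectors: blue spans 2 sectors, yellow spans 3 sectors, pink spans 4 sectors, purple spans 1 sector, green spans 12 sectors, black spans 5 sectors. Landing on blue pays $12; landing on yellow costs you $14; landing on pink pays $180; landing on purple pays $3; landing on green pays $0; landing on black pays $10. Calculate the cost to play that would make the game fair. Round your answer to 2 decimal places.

$27.96

E[payout] = (2/27)·12 + (3/27)·(-14) + (4/27)·180 + (1/27)·3 + (12/27)·0 + (5/27)·10 = 755/27
Fair fee = E[payout] = 755/27 ≈ $27.96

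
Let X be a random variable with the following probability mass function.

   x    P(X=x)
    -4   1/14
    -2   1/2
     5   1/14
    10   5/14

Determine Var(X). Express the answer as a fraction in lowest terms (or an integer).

E[X] = (1/14)·(-4) + (1/2)·(-2) + (1/14)·5 + (5/14)·10 = 37/14
E[X²] = (1/14)·16 + (1/2)·4 + (1/14)·25 + (5/14)·100 = 569/14
Var(X) = 569/14 − (37/14)² = 6597/196

6597/196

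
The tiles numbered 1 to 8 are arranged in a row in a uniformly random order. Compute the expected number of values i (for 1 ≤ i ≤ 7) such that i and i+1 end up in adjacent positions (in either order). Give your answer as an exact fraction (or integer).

7/4

For each i ∈ {1,…,7}, let Xᵢ = 1 if i and i+1 are adjacent. P(Xᵢ=1) = 2·(8−1)!/8! = 2/8.
By linearity, E[ΣXᵢ] = (7)·(2/8) = 7/4.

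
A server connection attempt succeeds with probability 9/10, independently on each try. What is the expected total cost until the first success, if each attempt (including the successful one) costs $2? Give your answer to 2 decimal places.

E[#attempts] = 1/p = 10/9; E[cost] = 2·10/9 = 20/9.
≈ 2.22

$2.22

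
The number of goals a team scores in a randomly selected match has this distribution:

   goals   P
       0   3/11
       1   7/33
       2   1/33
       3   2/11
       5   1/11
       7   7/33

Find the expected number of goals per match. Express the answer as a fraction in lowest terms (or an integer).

E[X] = (3/11)·0 + (7/33)·1 + (1/33)·2 + (2/11)·3 + (1/11)·5 + (7/33)·7
     = 91/33

91/33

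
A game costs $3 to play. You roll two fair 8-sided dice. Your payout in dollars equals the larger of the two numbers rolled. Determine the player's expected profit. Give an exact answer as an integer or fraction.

Distribution of the larger of the two numbers rolled: 1 w.p. 1/64, 2 w.p. 3/64, 3 w.p. 5/64, 4 w.p. 7/64, 5 w.p. 9/64, 6 w.p. 11/64, …
E[payout] = (1/64)·1 + (3/64)·2 + (5/64)·3 + (7/64)·4 + (9/64)·5 + (11/64)·6 + (13/64)·7 + (15/64)·8 = 93/16
Expected profit = 93/16 − 3 = 45/16

45/16 dollars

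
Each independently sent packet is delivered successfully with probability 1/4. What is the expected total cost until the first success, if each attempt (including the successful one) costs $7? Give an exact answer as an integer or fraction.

E[#attempts] = 1/p = 4; E[cost] = 7·4 = 28.

$28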